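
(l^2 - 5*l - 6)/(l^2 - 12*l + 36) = (l + 1)/(l - 6)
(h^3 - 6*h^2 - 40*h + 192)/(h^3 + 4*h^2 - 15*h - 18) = (h^2 - 12*h + 32)/(h^2 - 2*h - 3)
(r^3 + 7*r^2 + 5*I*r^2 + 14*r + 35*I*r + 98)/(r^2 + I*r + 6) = (r^2 + 7*r*(1 + I) + 49*I)/(r + 3*I)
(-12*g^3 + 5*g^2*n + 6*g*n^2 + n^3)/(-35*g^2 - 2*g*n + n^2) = (12*g^3 - 5*g^2*n - 6*g*n^2 - n^3)/(35*g^2 + 2*g*n - n^2)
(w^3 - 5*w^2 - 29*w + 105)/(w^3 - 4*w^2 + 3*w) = (w^2 - 2*w - 35)/(w*(w - 1))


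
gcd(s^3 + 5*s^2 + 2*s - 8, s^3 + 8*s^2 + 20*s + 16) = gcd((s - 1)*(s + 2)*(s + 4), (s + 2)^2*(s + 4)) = s^2 + 6*s + 8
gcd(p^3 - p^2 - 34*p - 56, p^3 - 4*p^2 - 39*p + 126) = p - 7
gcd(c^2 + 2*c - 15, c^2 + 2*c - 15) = c^2 + 2*c - 15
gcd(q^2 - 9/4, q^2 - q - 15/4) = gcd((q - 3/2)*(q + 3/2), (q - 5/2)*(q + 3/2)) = q + 3/2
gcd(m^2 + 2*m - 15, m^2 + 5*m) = m + 5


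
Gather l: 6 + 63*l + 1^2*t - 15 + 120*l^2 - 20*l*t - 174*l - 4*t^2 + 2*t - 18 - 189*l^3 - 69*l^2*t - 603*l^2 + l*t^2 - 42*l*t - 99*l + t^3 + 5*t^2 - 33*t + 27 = -189*l^3 + l^2*(-69*t - 483) + l*(t^2 - 62*t - 210) + t^3 + t^2 - 30*t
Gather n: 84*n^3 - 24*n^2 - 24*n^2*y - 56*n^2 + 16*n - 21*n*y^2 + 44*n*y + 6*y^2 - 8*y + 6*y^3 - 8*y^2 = 84*n^3 + n^2*(-24*y - 80) + n*(-21*y^2 + 44*y + 16) + 6*y^3 - 2*y^2 - 8*y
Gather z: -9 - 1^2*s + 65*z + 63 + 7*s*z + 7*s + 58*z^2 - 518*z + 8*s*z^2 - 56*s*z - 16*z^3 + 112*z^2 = 6*s - 16*z^3 + z^2*(8*s + 170) + z*(-49*s - 453) + 54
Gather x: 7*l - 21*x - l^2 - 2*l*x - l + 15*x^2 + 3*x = -l^2 + 6*l + 15*x^2 + x*(-2*l - 18)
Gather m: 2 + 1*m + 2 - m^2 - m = 4 - m^2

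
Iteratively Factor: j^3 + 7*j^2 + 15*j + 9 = (j + 3)*(j^2 + 4*j + 3) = (j + 3)^2*(j + 1)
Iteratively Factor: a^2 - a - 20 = (a - 5)*(a + 4)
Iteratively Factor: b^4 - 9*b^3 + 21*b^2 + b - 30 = (b - 2)*(b^3 - 7*b^2 + 7*b + 15) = (b - 5)*(b - 2)*(b^2 - 2*b - 3) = (b - 5)*(b - 2)*(b + 1)*(b - 3)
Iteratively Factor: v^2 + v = (v)*(v + 1)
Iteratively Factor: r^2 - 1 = (r + 1)*(r - 1)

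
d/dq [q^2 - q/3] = 2*q - 1/3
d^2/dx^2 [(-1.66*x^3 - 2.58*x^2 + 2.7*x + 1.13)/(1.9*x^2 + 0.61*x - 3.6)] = (-7.105427357601e-15*x^5 - 2.8421709430404e-14*x^4 + 1.53026800000002*x^3 - 59.53524*x^2 - 10.41558*x - 38.715854)/(6.859*x^6 + 6.6063*x^5 - 36.86703*x^4 - 24.807419*x^3 + 69.85332*x^2 + 23.7168*x - 46.656)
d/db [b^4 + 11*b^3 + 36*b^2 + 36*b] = 4*b^3 + 33*b^2 + 72*b + 36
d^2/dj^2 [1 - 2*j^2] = -4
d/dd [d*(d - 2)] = 2*d - 2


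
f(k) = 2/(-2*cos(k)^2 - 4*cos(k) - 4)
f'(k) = 2*(-4*sin(k)*cos(k) - 4*sin(k))/(-2*cos(k)^2 - 4*cos(k) - 4)^2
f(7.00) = -0.25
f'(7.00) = -0.14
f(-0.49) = -0.22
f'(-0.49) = 0.09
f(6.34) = -0.20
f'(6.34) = -0.01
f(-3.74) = -0.97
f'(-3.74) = -0.18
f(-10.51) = -0.78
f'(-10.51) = -0.57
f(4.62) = -0.55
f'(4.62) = 0.54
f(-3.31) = -1.00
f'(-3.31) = -0.00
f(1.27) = -0.37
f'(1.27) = -0.34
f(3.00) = -1.00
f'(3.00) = 0.00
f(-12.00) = -0.23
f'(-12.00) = -0.10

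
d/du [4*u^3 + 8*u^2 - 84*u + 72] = 12*u^2 + 16*u - 84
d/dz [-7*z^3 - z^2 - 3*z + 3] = -21*z^2 - 2*z - 3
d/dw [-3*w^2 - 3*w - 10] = -6*w - 3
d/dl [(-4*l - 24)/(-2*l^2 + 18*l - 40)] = 2*(-l^2 - 12*l + 74)/(l^4 - 18*l^3 + 121*l^2 - 360*l + 400)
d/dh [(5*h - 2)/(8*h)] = 1/(4*h^2)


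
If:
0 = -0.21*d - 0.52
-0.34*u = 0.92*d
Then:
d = -2.48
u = 6.70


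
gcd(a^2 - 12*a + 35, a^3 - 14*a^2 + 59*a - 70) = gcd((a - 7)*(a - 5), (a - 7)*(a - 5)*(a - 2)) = a^2 - 12*a + 35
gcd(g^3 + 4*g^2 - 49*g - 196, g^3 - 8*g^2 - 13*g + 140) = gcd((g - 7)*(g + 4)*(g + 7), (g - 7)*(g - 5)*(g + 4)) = g^2 - 3*g - 28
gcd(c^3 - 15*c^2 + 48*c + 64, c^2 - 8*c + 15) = 1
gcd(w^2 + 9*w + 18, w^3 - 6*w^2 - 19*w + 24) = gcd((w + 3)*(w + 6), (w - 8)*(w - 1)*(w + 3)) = w + 3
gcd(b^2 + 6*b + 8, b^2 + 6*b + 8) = b^2 + 6*b + 8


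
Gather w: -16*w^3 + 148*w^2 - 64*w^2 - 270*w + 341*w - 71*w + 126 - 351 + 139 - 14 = -16*w^3 + 84*w^2 - 100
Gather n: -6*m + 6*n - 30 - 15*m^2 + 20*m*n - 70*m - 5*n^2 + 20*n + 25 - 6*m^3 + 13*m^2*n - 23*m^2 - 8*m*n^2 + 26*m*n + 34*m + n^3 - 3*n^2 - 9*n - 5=-6*m^3 - 38*m^2 - 42*m + n^3 + n^2*(-8*m - 8) + n*(13*m^2 + 46*m + 17) - 10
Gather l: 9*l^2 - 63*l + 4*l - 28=9*l^2 - 59*l - 28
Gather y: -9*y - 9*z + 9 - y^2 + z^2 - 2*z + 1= -y^2 - 9*y + z^2 - 11*z + 10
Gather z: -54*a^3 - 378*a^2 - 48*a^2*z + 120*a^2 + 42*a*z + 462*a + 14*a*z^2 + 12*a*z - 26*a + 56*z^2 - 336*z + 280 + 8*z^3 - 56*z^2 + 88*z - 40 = -54*a^3 - 258*a^2 + 14*a*z^2 + 436*a + 8*z^3 + z*(-48*a^2 + 54*a - 248) + 240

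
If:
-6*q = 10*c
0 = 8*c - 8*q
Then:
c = 0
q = 0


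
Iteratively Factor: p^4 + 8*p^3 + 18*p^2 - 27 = (p + 3)*(p^3 + 5*p^2 + 3*p - 9) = (p - 1)*(p + 3)*(p^2 + 6*p + 9) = (p - 1)*(p + 3)^2*(p + 3)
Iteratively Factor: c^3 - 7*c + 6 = (c - 2)*(c^2 + 2*c - 3) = (c - 2)*(c + 3)*(c - 1)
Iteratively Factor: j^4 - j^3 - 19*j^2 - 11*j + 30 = (j + 2)*(j^3 - 3*j^2 - 13*j + 15) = (j - 1)*(j + 2)*(j^2 - 2*j - 15) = (j - 1)*(j + 2)*(j + 3)*(j - 5)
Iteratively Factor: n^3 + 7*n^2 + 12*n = (n + 3)*(n^2 + 4*n) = (n + 3)*(n + 4)*(n)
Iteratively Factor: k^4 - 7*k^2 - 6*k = (k - 3)*(k^3 + 3*k^2 + 2*k) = (k - 3)*(k + 1)*(k^2 + 2*k) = (k - 3)*(k + 1)*(k + 2)*(k)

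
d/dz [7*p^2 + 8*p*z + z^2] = 8*p + 2*z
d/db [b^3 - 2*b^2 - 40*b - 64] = 3*b^2 - 4*b - 40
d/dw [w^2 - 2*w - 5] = 2*w - 2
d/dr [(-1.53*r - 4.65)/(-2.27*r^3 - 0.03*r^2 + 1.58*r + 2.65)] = (-6.9462*r^3 - 31.7124*r^2 - 0.279*r + 3.2925)/(5.1529*r^6 + 0.1362*r^5 - 7.1723*r^4 - 12.1258*r^3 + 2.3374*r^2 + 8.374*r + 7.0225)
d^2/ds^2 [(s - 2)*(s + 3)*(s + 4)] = 6*s + 10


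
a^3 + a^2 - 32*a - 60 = (a - 6)*(a + 2)*(a + 5)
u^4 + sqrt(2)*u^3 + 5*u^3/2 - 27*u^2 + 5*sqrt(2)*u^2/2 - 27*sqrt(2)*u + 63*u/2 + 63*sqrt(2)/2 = (u - 3)*(u - 3/2)*(u + 7)*(u + sqrt(2))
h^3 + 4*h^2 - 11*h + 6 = (h - 1)^2*(h + 6)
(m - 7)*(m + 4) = m^2 - 3*m - 28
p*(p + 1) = p^2 + p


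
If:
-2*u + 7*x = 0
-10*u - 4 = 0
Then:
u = -2/5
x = -4/35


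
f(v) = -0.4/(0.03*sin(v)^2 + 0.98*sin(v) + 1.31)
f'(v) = -0.4*(-0.06*sin(v)*cos(v) - 0.98*cos(v))/(0.03*sin(v)^2 + 0.98*sin(v) + 1.31)^2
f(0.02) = -0.30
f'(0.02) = 0.22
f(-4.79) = -0.17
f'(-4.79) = 0.01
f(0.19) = -0.27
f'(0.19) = 0.17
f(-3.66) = -0.22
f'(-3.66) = -0.11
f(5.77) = -0.48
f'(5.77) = 0.47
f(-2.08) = -0.84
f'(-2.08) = -0.79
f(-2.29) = -0.68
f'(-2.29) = -0.71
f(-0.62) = -0.53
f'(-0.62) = 0.55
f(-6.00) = -0.25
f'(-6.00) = 0.15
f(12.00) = -0.50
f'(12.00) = 0.51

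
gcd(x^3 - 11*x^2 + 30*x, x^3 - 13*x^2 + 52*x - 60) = x^2 - 11*x + 30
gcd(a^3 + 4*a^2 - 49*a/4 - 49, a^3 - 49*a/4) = a^2 - 49/4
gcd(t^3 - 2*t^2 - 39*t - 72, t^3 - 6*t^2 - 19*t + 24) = t^2 - 5*t - 24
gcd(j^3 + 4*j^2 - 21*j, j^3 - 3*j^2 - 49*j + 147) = j^2 + 4*j - 21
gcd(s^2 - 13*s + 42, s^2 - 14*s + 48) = s - 6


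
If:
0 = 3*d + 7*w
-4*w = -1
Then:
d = -7/12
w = 1/4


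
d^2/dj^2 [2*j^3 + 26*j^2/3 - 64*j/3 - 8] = 12*j + 52/3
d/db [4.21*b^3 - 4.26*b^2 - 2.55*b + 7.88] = 12.63*b^2 - 8.52*b - 2.55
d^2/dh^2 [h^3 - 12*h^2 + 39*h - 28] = 6*h - 24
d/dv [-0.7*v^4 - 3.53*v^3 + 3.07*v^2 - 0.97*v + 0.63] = -2.8*v^3 - 10.59*v^2 + 6.14*v - 0.97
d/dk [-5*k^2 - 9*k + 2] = -10*k - 9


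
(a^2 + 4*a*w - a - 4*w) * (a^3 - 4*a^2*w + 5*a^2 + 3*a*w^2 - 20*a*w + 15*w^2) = a^5 + 4*a^4 - 13*a^3*w^2 - 5*a^3 + 12*a^2*w^3 - 52*a^2*w^2 + 48*a*w^3 + 65*a*w^2 - 60*w^3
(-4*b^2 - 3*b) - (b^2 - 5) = -5*b^2 - 3*b + 5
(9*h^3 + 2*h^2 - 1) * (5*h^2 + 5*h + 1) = 45*h^5 + 55*h^4 + 19*h^3 - 3*h^2 - 5*h - 1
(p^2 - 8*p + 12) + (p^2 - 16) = 2*p^2 - 8*p - 4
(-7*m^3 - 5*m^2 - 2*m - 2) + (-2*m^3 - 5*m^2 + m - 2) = -9*m^3 - 10*m^2 - m - 4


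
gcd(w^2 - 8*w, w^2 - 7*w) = w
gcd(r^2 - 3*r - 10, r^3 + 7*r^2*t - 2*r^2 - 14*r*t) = 1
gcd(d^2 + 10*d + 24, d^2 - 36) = d + 6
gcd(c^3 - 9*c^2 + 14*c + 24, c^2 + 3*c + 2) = c + 1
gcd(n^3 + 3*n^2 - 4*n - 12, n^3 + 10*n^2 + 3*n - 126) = 1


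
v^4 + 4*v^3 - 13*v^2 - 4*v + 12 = (v - 2)*(v - 1)*(v + 1)*(v + 6)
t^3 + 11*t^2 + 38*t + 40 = (t + 2)*(t + 4)*(t + 5)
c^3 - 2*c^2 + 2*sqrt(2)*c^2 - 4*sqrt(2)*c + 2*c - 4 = (c - 2)*(c + sqrt(2))^2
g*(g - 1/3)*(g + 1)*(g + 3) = g^4 + 11*g^3/3 + 5*g^2/3 - g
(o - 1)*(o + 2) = o^2 + o - 2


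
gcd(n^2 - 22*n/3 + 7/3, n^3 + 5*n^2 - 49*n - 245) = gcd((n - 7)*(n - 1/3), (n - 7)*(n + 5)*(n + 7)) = n - 7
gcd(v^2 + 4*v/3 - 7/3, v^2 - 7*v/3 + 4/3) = v - 1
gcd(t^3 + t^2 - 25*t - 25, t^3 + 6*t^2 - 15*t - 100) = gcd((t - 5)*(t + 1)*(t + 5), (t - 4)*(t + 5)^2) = t + 5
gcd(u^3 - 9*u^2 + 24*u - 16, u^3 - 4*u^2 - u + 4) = u^2 - 5*u + 4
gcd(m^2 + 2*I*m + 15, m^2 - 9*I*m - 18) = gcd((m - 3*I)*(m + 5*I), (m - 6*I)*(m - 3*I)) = m - 3*I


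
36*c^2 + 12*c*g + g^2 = (6*c + g)^2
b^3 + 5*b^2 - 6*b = b*(b - 1)*(b + 6)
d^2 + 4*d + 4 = (d + 2)^2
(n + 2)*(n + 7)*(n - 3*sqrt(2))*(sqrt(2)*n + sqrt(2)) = sqrt(2)*n^4 - 6*n^3 + 10*sqrt(2)*n^3 - 60*n^2 + 23*sqrt(2)*n^2 - 138*n + 14*sqrt(2)*n - 84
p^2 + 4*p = p*(p + 4)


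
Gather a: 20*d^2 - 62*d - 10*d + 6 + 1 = 20*d^2 - 72*d + 7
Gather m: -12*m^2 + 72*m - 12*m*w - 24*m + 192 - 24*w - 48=-12*m^2 + m*(48 - 12*w) - 24*w + 144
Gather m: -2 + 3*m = 3*m - 2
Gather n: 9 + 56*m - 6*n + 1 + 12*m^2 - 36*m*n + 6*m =12*m^2 + 62*m + n*(-36*m - 6) + 10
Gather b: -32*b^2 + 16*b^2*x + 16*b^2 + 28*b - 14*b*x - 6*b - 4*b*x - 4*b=b^2*(16*x - 16) + b*(18 - 18*x)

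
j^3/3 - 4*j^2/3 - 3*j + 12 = (j/3 + 1)*(j - 4)*(j - 3)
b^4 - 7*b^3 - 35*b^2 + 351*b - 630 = (b - 6)*(b - 5)*(b - 3)*(b + 7)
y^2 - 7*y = y*(y - 7)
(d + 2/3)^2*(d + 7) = d^3 + 25*d^2/3 + 88*d/9 + 28/9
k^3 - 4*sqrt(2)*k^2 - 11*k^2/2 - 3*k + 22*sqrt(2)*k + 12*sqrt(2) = (k - 6)*(k + 1/2)*(k - 4*sqrt(2))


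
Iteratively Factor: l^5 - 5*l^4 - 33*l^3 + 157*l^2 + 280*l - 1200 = (l - 5)*(l^4 - 33*l^2 - 8*l + 240) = (l - 5)*(l + 4)*(l^3 - 4*l^2 - 17*l + 60) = (l - 5)*(l + 4)^2*(l^2 - 8*l + 15) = (l - 5)^2*(l + 4)^2*(l - 3)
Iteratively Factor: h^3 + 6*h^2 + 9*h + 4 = (h + 4)*(h^2 + 2*h + 1) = (h + 1)*(h + 4)*(h + 1)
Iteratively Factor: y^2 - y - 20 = (y - 5)*(y + 4)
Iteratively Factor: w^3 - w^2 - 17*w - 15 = (w + 1)*(w^2 - 2*w - 15) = (w + 1)*(w + 3)*(w - 5)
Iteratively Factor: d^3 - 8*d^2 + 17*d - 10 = (d - 5)*(d^2 - 3*d + 2) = (d - 5)*(d - 2)*(d - 1)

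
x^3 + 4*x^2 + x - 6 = (x - 1)*(x + 2)*(x + 3)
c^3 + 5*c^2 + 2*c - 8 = (c - 1)*(c + 2)*(c + 4)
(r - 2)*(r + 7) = r^2 + 5*r - 14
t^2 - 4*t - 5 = (t - 5)*(t + 1)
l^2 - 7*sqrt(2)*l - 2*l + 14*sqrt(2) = (l - 2)*(l - 7*sqrt(2))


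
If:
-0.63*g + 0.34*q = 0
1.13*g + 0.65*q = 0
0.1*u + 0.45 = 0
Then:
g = 0.00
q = 0.00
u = -4.50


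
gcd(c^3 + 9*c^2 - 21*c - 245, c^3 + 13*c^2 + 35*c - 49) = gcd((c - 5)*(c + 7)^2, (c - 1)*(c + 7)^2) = c^2 + 14*c + 49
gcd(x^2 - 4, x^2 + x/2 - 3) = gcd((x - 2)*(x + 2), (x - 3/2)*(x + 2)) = x + 2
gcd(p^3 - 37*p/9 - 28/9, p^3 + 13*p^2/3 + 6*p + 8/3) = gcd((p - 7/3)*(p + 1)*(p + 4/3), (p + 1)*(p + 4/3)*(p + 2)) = p^2 + 7*p/3 + 4/3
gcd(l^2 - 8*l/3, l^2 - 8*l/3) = l^2 - 8*l/3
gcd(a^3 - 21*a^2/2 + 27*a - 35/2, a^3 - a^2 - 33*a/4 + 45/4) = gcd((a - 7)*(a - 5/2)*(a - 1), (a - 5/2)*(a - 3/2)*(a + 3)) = a - 5/2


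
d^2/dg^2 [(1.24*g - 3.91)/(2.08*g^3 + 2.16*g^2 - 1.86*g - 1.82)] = (32.188416*g^5 - 169.568256*g^4 - 259.904256*g^3 + 37.6368*g^2 + 34.690848*g - 66.191352)/(8.998912*g^9 + 28.035072*g^8 + 4.972032*g^7 - 63.684096*g^6 - 53.50752*g^5 + 39.191328*g^4 + 58.106712*g^3 + 2.574936*g^2 - 18.483192*g - 6.028568)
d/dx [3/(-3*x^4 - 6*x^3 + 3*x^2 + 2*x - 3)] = 6*(6*x^3 + 9*x^2 - 3*x - 1)/(3*x^4 + 6*x^3 - 3*x^2 - 2*x + 3)^2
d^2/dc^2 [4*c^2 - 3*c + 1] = 8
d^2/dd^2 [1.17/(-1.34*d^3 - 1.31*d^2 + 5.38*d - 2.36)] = ((9.4068*d + 3.0654)*(1.34*d^3 + 1.31*d^2 - 5.38*d + 2.36) - 1.17*(4.02*d^2 + 2.62*d - 5.38)*(8.04*d^2 + 5.24*d - 10.76))/(1.34*d^3 + 1.31*d^2 - 5.38*d + 2.36)^3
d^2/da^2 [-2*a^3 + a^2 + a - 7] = 2 - 12*a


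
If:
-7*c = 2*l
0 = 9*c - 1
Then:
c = 1/9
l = -7/18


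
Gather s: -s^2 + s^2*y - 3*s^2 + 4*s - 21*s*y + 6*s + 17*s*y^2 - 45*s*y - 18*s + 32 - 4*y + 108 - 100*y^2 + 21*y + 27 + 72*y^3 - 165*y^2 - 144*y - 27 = s^2*(y - 4) + s*(17*y^2 - 66*y - 8) + 72*y^3 - 265*y^2 - 127*y + 140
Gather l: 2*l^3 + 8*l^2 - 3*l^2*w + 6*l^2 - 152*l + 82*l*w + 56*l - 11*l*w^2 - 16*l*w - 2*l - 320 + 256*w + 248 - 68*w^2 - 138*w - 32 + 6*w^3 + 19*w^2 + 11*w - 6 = 2*l^3 + l^2*(14 - 3*w) + l*(-11*w^2 + 66*w - 98) + 6*w^3 - 49*w^2 + 129*w - 110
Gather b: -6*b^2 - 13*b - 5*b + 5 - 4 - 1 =-6*b^2 - 18*b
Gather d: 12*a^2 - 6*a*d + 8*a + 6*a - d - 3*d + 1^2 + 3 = 12*a^2 + 14*a + d*(-6*a - 4) + 4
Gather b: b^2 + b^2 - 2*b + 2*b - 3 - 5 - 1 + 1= 2*b^2 - 8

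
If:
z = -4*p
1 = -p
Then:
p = -1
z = 4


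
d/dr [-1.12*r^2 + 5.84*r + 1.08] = 5.84 - 2.24*r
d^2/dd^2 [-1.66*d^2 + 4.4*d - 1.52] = -3.32000000000000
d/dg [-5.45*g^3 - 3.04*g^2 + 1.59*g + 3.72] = -16.35*g^2 - 6.08*g + 1.59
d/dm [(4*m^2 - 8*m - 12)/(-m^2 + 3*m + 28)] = 4*(m^2 + 50*m - 47)/(m^4 - 6*m^3 - 47*m^2 + 168*m + 784)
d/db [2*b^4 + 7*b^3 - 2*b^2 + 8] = b*(8*b^2 + 21*b - 4)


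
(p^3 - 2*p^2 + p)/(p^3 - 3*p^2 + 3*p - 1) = p/(p - 1)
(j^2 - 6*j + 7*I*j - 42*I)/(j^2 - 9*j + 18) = (j + 7*I)/(j - 3)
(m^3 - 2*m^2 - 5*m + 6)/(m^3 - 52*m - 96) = (m^2 - 4*m + 3)/(m^2 - 2*m - 48)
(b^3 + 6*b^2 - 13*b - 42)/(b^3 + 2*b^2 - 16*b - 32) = (b^2 + 4*b - 21)/(b^2 - 16)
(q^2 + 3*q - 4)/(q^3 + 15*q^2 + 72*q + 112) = (q - 1)/(q^2 + 11*q + 28)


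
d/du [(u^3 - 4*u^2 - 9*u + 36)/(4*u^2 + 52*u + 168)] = (u^4 + 26*u^3 + 83*u^2 - 408*u - 846)/(4*(u^4 + 26*u^3 + 253*u^2 + 1092*u + 1764))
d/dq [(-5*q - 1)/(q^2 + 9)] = (5*q^2 + 2*q - 45)/(q^4 + 18*q^2 + 81)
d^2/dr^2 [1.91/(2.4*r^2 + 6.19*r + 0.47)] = (-22.0032*r^2 - 56.74992*r + 1.91*(4.8*r + 6.19)*(9.6*r + 12.38) - 4.30896)/(2.4*r^2 + 6.19*r + 0.47)^3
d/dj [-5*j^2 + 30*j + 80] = 30 - 10*j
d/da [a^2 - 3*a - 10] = 2*a - 3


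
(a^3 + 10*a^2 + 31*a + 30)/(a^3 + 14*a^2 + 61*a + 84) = (a^2 + 7*a + 10)/(a^2 + 11*a + 28)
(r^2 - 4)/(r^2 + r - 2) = (r - 2)/(r - 1)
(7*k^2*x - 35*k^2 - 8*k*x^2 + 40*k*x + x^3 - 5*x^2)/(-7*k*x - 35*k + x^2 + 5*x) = (-k*x + 5*k + x^2 - 5*x)/(x + 5)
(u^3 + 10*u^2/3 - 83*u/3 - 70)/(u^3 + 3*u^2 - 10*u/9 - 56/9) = 3*(u^2 + u - 30)/(3*u^2 + 2*u - 8)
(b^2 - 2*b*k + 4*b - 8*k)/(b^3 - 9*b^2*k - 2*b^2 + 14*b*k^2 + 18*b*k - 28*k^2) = (b + 4)/(b^2 - 7*b*k - 2*b + 14*k)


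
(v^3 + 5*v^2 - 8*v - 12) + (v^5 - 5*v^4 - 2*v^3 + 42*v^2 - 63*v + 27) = v^5 - 5*v^4 - v^3 + 47*v^2 - 71*v + 15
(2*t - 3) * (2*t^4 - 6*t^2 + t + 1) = 4*t^5 - 6*t^4 - 12*t^3 + 20*t^2 - t - 3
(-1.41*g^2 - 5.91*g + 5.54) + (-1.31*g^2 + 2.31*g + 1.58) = -2.72*g^2 - 3.6*g + 7.12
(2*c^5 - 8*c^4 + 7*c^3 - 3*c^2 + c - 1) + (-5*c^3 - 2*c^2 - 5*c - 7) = 2*c^5 - 8*c^4 + 2*c^3 - 5*c^2 - 4*c - 8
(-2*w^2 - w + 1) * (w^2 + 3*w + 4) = -2*w^4 - 7*w^3 - 10*w^2 - w + 4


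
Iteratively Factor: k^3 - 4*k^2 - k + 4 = (k - 4)*(k^2 - 1) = (k - 4)*(k + 1)*(k - 1)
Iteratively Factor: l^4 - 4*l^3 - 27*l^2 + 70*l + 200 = (l + 2)*(l^3 - 6*l^2 - 15*l + 100) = (l - 5)*(l + 2)*(l^2 - l - 20) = (l - 5)^2*(l + 2)*(l + 4)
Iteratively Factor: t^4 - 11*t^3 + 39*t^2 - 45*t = (t - 5)*(t^3 - 6*t^2 + 9*t) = (t - 5)*(t - 3)*(t^2 - 3*t) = t*(t - 5)*(t - 3)*(t - 3)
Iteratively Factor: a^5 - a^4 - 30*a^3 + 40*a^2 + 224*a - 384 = (a + 4)*(a^4 - 5*a^3 - 10*a^2 + 80*a - 96) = (a - 3)*(a + 4)*(a^3 - 2*a^2 - 16*a + 32) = (a - 4)*(a - 3)*(a + 4)*(a^2 + 2*a - 8) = (a - 4)*(a - 3)*(a - 2)*(a + 4)*(a + 4)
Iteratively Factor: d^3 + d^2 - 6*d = (d + 3)*(d^2 - 2*d) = (d - 2)*(d + 3)*(d)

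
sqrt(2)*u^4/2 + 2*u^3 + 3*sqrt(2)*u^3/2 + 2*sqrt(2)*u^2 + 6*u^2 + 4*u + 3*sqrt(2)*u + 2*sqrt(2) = (u/2 + sqrt(2)/2)*(u + 2)*(u + sqrt(2))*(sqrt(2)*u + sqrt(2))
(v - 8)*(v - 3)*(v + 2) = v^3 - 9*v^2 + 2*v + 48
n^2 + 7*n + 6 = (n + 1)*(n + 6)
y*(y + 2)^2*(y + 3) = y^4 + 7*y^3 + 16*y^2 + 12*y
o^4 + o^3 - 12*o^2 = o^2*(o - 3)*(o + 4)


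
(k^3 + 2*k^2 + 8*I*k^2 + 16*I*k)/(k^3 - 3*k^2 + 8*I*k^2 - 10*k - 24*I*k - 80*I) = k/(k - 5)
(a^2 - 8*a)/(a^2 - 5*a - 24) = a/(a + 3)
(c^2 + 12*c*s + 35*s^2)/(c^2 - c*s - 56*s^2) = (-c - 5*s)/(-c + 8*s)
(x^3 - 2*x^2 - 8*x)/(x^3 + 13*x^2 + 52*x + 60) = x*(x - 4)/(x^2 + 11*x + 30)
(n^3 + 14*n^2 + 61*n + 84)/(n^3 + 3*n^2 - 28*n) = (n^2 + 7*n + 12)/(n*(n - 4))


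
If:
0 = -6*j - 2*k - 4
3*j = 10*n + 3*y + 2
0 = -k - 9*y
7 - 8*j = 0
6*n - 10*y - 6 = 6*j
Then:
No Solution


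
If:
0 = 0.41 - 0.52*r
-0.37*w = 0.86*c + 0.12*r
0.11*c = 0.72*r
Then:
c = 5.16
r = 0.79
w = -12.25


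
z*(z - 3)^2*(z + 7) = z^4 + z^3 - 33*z^2 + 63*z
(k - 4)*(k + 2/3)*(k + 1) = k^3 - 7*k^2/3 - 6*k - 8/3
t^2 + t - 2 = (t - 1)*(t + 2)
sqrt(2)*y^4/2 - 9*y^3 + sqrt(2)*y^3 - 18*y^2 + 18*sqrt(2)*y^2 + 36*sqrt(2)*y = y*(y - 6*sqrt(2))*(y - 3*sqrt(2))*(sqrt(2)*y/2 + sqrt(2))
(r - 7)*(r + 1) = r^2 - 6*r - 7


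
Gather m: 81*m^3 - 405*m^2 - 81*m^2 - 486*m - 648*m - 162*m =81*m^3 - 486*m^2 - 1296*m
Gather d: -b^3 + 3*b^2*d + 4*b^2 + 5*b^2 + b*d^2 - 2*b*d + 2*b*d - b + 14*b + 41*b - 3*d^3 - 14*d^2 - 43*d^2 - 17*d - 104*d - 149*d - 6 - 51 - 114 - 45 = -b^3 + 9*b^2 + 54*b - 3*d^3 + d^2*(b - 57) + d*(3*b^2 - 270) - 216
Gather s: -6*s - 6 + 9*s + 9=3*s + 3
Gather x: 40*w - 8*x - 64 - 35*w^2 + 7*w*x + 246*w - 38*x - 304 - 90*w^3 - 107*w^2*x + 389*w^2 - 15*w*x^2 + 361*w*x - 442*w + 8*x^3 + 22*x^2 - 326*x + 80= -90*w^3 + 354*w^2 - 156*w + 8*x^3 + x^2*(22 - 15*w) + x*(-107*w^2 + 368*w - 372) - 288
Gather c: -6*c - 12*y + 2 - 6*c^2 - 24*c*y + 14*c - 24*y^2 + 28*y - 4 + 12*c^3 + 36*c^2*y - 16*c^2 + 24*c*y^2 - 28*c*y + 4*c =12*c^3 + c^2*(36*y - 22) + c*(24*y^2 - 52*y + 12) - 24*y^2 + 16*y - 2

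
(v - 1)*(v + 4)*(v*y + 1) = v^3*y + 3*v^2*y + v^2 - 4*v*y + 3*v - 4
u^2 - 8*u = u*(u - 8)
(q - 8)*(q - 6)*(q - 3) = q^3 - 17*q^2 + 90*q - 144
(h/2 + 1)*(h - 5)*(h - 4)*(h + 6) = h^4/2 - h^3/2 - 20*h^2 + 26*h + 120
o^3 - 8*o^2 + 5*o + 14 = (o - 7)*(o - 2)*(o + 1)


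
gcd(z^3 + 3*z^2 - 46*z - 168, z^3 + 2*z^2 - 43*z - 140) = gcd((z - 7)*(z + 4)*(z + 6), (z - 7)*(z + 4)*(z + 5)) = z^2 - 3*z - 28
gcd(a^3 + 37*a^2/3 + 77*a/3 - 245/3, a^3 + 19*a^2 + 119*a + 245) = a^2 + 14*a + 49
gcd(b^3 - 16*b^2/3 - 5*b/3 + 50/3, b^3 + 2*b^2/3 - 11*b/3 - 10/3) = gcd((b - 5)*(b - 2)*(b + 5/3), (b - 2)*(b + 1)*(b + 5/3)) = b^2 - b/3 - 10/3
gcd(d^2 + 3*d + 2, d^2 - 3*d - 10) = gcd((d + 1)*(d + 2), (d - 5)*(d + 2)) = d + 2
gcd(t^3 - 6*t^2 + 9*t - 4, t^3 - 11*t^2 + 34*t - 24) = t^2 - 5*t + 4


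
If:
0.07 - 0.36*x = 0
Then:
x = 0.19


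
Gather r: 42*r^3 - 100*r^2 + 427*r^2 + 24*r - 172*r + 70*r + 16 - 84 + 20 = 42*r^3 + 327*r^2 - 78*r - 48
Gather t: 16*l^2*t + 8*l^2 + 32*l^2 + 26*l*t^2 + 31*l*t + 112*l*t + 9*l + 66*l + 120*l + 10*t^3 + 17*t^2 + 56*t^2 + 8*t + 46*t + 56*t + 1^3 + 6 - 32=40*l^2 + 195*l + 10*t^3 + t^2*(26*l + 73) + t*(16*l^2 + 143*l + 110) - 25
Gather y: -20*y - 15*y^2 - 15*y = -15*y^2 - 35*y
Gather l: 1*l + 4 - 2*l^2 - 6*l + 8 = -2*l^2 - 5*l + 12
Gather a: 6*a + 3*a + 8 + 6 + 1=9*a + 15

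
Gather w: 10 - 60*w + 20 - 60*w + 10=40 - 120*w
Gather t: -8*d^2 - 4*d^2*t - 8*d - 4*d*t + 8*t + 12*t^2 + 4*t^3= -8*d^2 - 8*d + 4*t^3 + 12*t^2 + t*(-4*d^2 - 4*d + 8)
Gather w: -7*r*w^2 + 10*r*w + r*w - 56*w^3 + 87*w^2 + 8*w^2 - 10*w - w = -56*w^3 + w^2*(95 - 7*r) + w*(11*r - 11)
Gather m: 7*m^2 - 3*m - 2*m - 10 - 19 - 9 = 7*m^2 - 5*m - 38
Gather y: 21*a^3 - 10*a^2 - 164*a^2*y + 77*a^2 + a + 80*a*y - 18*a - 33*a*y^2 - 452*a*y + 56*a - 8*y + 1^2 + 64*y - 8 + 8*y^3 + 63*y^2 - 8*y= 21*a^3 + 67*a^2 + 39*a + 8*y^3 + y^2*(63 - 33*a) + y*(-164*a^2 - 372*a + 48) - 7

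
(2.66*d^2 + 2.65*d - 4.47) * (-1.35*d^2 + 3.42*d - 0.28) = -3.591*d^4 + 5.5197*d^3 + 14.3527*d^2 - 16.0294*d + 1.2516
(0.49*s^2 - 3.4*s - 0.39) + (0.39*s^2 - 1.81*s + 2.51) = 0.88*s^2 - 5.21*s + 2.12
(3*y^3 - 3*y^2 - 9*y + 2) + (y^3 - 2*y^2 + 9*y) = 4*y^3 - 5*y^2 + 2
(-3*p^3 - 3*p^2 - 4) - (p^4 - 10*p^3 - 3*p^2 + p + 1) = -p^4 + 7*p^3 - p - 5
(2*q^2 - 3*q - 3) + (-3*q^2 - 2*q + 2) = -q^2 - 5*q - 1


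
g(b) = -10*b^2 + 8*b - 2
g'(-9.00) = 188.00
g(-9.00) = -884.00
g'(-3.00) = 68.00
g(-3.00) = -116.00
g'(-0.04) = 8.80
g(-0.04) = -2.34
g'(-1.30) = 34.00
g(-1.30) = -29.30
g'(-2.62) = 60.40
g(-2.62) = -91.60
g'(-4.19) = 91.80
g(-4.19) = -211.08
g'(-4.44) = 96.80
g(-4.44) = -234.66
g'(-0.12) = 10.40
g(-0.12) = -3.10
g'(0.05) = 7.00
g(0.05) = -1.62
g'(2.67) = -45.40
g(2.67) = -51.93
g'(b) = 8 - 20*b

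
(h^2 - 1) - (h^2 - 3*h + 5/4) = 3*h - 9/4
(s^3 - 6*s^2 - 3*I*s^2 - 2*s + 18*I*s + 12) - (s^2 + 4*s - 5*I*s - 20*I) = s^3 - 7*s^2 - 3*I*s^2 - 6*s + 23*I*s + 12 + 20*I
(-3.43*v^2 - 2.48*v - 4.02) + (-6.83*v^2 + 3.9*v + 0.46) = -10.26*v^2 + 1.42*v - 3.56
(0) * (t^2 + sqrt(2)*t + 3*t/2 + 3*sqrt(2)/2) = 0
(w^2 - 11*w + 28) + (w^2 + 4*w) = 2*w^2 - 7*w + 28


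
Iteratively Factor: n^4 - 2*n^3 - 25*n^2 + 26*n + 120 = (n + 4)*(n^3 - 6*n^2 - n + 30) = (n + 2)*(n + 4)*(n^2 - 8*n + 15) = (n - 5)*(n + 2)*(n + 4)*(n - 3)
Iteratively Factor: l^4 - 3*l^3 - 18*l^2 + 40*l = (l - 2)*(l^3 - l^2 - 20*l) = (l - 5)*(l - 2)*(l^2 + 4*l) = l*(l - 5)*(l - 2)*(l + 4)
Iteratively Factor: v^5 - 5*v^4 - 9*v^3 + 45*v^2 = (v - 3)*(v^4 - 2*v^3 - 15*v^2) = (v - 5)*(v - 3)*(v^3 + 3*v^2) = v*(v - 5)*(v - 3)*(v^2 + 3*v) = v*(v - 5)*(v - 3)*(v + 3)*(v)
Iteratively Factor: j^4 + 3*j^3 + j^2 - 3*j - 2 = (j + 1)*(j^3 + 2*j^2 - j - 2) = (j + 1)^2*(j^2 + j - 2) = (j + 1)^2*(j + 2)*(j - 1)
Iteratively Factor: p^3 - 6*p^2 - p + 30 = (p - 5)*(p^2 - p - 6) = (p - 5)*(p - 3)*(p + 2)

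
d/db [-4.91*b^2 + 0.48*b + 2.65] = 0.48 - 9.82*b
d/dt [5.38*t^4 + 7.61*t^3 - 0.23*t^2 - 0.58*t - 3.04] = 21.52*t^3 + 22.83*t^2 - 0.46*t - 0.58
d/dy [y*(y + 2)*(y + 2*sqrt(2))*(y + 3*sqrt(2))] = 4*y^3 + 6*y^2 + 15*sqrt(2)*y^2 + 24*y + 20*sqrt(2)*y + 24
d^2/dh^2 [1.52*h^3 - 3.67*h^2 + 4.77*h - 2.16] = 9.12*h - 7.34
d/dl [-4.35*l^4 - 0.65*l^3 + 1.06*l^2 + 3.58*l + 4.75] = -17.4*l^3 - 1.95*l^2 + 2.12*l + 3.58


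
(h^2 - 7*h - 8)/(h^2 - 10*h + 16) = (h + 1)/(h - 2)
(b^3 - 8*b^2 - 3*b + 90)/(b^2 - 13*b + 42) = (b^2 - 2*b - 15)/(b - 7)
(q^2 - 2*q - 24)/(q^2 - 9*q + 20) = (q^2 - 2*q - 24)/(q^2 - 9*q + 20)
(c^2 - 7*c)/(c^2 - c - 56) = c*(7 - c)/(-c^2 + c + 56)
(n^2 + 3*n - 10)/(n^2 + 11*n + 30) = (n - 2)/(n + 6)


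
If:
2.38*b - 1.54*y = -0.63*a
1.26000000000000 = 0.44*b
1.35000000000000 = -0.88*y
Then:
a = -14.57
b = 2.86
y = -1.53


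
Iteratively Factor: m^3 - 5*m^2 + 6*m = (m - 3)*(m^2 - 2*m) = (m - 3)*(m - 2)*(m)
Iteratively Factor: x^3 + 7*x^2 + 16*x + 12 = (x + 3)*(x^2 + 4*x + 4) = (x + 2)*(x + 3)*(x + 2)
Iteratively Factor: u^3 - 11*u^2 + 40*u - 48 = (u - 4)*(u^2 - 7*u + 12) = (u - 4)*(u - 3)*(u - 4)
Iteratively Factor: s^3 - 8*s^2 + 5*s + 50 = (s - 5)*(s^2 - 3*s - 10) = (s - 5)*(s + 2)*(s - 5)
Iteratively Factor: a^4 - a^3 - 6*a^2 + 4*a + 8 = (a - 2)*(a^3 + a^2 - 4*a - 4) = (a - 2)*(a + 1)*(a^2 - 4) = (a - 2)^2*(a + 1)*(a + 2)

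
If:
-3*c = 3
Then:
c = -1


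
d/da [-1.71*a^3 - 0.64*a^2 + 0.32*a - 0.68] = -5.13*a^2 - 1.28*a + 0.32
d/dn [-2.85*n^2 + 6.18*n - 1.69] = 6.18 - 5.7*n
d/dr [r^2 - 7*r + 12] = 2*r - 7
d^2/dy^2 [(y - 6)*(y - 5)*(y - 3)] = 6*y - 28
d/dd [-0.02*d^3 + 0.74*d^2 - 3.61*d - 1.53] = -0.06*d^2 + 1.48*d - 3.61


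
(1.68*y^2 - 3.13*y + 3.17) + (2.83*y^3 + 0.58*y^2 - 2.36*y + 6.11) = 2.83*y^3 + 2.26*y^2 - 5.49*y + 9.28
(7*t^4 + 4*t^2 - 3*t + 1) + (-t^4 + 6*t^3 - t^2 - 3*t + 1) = 6*t^4 + 6*t^3 + 3*t^2 - 6*t + 2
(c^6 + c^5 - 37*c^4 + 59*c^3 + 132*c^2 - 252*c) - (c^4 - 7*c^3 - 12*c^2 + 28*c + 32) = c^6 + c^5 - 38*c^4 + 66*c^3 + 144*c^2 - 280*c - 32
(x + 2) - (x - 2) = 4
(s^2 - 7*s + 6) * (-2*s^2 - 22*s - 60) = -2*s^4 - 8*s^3 + 82*s^2 + 288*s - 360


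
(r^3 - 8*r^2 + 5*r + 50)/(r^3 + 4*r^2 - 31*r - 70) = (r - 5)/(r + 7)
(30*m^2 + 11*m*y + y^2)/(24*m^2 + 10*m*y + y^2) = (5*m + y)/(4*m + y)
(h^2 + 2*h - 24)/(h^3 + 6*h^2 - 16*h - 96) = 1/(h + 4)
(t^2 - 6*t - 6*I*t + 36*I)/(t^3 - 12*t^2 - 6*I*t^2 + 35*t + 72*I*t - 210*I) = (t - 6)/(t^2 - 12*t + 35)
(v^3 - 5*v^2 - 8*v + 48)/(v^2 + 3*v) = v - 8 + 16/v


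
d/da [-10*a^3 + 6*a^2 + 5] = 6*a*(2 - 5*a)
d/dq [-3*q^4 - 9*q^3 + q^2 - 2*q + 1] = -12*q^3 - 27*q^2 + 2*q - 2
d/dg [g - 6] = 1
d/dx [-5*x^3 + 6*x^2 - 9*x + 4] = -15*x^2 + 12*x - 9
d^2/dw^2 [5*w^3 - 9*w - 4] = 30*w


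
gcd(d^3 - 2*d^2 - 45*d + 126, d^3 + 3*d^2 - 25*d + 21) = d^2 + 4*d - 21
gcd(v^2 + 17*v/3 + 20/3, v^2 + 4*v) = v + 4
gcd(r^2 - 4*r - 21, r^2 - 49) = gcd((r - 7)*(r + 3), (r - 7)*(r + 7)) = r - 7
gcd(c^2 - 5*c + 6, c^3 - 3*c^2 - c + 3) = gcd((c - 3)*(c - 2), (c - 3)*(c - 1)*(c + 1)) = c - 3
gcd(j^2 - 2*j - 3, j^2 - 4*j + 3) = j - 3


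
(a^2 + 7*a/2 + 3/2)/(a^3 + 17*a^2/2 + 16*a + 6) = (a + 3)/(a^2 + 8*a + 12)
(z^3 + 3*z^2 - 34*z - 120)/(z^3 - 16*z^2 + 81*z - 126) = (z^2 + 9*z + 20)/(z^2 - 10*z + 21)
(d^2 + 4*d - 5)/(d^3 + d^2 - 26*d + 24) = (d + 5)/(d^2 + 2*d - 24)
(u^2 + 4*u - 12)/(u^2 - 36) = (u - 2)/(u - 6)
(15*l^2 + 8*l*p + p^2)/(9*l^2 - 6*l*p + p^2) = (15*l^2 + 8*l*p + p^2)/(9*l^2 - 6*l*p + p^2)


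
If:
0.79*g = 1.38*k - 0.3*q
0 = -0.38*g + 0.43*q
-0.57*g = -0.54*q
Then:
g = 0.00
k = 0.00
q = 0.00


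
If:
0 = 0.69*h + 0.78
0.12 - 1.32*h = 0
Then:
No Solution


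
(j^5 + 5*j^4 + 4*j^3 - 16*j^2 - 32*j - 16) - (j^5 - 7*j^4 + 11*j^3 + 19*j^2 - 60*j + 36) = 12*j^4 - 7*j^3 - 35*j^2 + 28*j - 52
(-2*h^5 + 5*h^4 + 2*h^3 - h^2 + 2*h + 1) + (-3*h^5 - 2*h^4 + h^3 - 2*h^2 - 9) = -5*h^5 + 3*h^4 + 3*h^3 - 3*h^2 + 2*h - 8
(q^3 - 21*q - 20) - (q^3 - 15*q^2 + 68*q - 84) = 15*q^2 - 89*q + 64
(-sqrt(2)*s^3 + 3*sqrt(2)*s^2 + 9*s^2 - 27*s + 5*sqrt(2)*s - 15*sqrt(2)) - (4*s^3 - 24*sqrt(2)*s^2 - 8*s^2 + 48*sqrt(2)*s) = -4*s^3 - sqrt(2)*s^3 + 17*s^2 + 27*sqrt(2)*s^2 - 43*sqrt(2)*s - 27*s - 15*sqrt(2)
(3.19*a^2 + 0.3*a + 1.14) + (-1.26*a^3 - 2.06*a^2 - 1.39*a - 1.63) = -1.26*a^3 + 1.13*a^2 - 1.09*a - 0.49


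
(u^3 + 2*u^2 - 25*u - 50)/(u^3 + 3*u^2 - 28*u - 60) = (u + 5)/(u + 6)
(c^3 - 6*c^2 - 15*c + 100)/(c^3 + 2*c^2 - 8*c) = (c^2 - 10*c + 25)/(c*(c - 2))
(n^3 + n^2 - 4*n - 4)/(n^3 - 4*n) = (n + 1)/n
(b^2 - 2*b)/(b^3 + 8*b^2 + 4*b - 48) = b/(b^2 + 10*b + 24)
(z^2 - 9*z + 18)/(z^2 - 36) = (z - 3)/(z + 6)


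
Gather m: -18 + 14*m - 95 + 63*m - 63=77*m - 176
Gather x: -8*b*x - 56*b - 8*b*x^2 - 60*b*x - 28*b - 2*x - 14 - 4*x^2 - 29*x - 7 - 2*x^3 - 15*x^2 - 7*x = -84*b - 2*x^3 + x^2*(-8*b - 19) + x*(-68*b - 38) - 21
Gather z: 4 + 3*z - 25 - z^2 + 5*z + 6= -z^2 + 8*z - 15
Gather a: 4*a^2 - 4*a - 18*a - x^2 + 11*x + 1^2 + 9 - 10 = 4*a^2 - 22*a - x^2 + 11*x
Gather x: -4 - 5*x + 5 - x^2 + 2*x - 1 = -x^2 - 3*x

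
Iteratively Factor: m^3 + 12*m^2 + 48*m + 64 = (m + 4)*(m^2 + 8*m + 16) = (m + 4)^2*(m + 4)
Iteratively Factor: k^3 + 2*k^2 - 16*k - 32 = (k + 2)*(k^2 - 16) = (k - 4)*(k + 2)*(k + 4)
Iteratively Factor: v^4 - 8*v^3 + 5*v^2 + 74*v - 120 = (v + 3)*(v^3 - 11*v^2 + 38*v - 40) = (v - 2)*(v + 3)*(v^2 - 9*v + 20) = (v - 5)*(v - 2)*(v + 3)*(v - 4)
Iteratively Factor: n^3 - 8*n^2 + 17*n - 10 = (n - 2)*(n^2 - 6*n + 5) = (n - 2)*(n - 1)*(n - 5)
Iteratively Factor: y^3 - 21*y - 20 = (y + 4)*(y^2 - 4*y - 5) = (y - 5)*(y + 4)*(y + 1)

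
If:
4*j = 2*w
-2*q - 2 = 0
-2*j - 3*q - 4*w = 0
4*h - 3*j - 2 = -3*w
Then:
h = 11/40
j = 3/10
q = -1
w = 3/5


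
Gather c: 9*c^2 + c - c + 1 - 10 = 9*c^2 - 9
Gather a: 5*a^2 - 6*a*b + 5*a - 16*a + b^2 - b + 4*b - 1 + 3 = 5*a^2 + a*(-6*b - 11) + b^2 + 3*b + 2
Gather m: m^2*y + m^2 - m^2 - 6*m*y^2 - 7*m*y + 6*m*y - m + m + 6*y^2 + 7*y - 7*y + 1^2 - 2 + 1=m^2*y + m*(-6*y^2 - y) + 6*y^2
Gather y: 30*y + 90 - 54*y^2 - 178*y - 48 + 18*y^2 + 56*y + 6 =-36*y^2 - 92*y + 48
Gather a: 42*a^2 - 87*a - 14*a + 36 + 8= 42*a^2 - 101*a + 44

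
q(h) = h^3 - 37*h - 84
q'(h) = 3*h^2 - 37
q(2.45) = -159.94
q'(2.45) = -18.99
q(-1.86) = -21.61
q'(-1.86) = -26.62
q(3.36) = -170.39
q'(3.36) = -3.13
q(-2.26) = -11.92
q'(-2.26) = -21.68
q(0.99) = -119.66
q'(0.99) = -34.06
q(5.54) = -118.95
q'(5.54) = 55.07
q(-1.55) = -30.37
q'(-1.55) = -29.79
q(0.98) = -119.32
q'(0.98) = -34.12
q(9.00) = 312.00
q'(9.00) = 206.00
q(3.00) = -168.00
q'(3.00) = -10.00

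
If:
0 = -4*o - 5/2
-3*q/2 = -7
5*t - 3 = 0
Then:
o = -5/8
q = 14/3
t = 3/5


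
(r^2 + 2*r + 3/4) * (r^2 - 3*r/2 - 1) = r^4 + r^3/2 - 13*r^2/4 - 25*r/8 - 3/4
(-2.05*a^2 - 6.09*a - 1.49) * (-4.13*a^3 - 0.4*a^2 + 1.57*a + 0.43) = 8.4665*a^5 + 25.9717*a^4 + 5.3712*a^3 - 9.8468*a^2 - 4.958*a - 0.6407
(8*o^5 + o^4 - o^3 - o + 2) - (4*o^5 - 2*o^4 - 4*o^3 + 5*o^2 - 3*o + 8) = 4*o^5 + 3*o^4 + 3*o^3 - 5*o^2 + 2*o - 6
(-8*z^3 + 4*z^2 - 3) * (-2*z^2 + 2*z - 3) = 16*z^5 - 24*z^4 + 32*z^3 - 6*z^2 - 6*z + 9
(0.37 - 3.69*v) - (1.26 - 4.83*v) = 1.14*v - 0.89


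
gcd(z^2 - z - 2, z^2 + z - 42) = 1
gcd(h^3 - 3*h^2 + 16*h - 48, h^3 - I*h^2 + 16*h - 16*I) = h^2 + 16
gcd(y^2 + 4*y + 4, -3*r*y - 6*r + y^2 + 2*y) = y + 2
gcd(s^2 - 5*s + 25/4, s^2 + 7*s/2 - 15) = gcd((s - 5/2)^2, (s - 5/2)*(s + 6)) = s - 5/2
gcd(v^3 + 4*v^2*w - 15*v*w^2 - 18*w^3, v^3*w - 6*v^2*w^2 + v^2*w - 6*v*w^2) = 1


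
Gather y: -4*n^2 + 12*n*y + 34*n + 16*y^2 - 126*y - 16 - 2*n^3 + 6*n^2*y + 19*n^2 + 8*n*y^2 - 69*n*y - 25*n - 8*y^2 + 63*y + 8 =-2*n^3 + 15*n^2 + 9*n + y^2*(8*n + 8) + y*(6*n^2 - 57*n - 63) - 8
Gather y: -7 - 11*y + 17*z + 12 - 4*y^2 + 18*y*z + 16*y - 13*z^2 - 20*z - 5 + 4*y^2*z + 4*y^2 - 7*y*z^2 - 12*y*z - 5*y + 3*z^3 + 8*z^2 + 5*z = 4*y^2*z + y*(-7*z^2 + 6*z) + 3*z^3 - 5*z^2 + 2*z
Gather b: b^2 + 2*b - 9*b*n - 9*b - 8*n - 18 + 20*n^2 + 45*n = b^2 + b*(-9*n - 7) + 20*n^2 + 37*n - 18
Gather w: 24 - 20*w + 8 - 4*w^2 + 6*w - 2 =-4*w^2 - 14*w + 30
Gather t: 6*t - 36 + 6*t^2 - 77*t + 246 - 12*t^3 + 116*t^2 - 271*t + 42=-12*t^3 + 122*t^2 - 342*t + 252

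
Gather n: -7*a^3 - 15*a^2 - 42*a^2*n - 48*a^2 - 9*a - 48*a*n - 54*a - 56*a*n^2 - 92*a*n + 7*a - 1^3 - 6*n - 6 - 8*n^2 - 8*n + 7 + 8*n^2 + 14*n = -7*a^3 - 63*a^2 - 56*a*n^2 - 56*a + n*(-42*a^2 - 140*a)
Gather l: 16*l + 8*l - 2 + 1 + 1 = 24*l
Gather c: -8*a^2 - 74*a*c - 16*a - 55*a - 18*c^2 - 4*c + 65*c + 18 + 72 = -8*a^2 - 71*a - 18*c^2 + c*(61 - 74*a) + 90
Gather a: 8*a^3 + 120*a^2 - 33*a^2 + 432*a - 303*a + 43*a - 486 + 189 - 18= 8*a^3 + 87*a^2 + 172*a - 315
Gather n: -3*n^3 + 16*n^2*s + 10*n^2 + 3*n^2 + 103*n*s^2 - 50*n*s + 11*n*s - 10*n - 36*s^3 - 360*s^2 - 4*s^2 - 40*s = -3*n^3 + n^2*(16*s + 13) + n*(103*s^2 - 39*s - 10) - 36*s^3 - 364*s^2 - 40*s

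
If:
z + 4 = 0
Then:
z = -4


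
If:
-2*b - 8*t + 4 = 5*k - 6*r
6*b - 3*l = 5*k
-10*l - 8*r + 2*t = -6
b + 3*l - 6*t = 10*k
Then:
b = 17/27 - 19*t/27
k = 119/405 - 59*t/81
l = 187/243 - 47*t/243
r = 239*t/486 - 103/486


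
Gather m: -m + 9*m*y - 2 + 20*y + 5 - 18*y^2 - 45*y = m*(9*y - 1) - 18*y^2 - 25*y + 3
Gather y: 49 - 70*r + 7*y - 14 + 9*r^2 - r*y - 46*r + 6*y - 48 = 9*r^2 - 116*r + y*(13 - r) - 13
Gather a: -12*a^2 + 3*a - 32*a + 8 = -12*a^2 - 29*a + 8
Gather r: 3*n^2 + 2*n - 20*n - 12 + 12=3*n^2 - 18*n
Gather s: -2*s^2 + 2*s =-2*s^2 + 2*s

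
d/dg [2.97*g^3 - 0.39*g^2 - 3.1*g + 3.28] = 8.91*g^2 - 0.78*g - 3.1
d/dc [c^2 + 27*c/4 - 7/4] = 2*c + 27/4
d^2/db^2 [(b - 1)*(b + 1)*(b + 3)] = 6*b + 6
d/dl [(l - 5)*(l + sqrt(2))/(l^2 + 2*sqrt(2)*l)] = (sqrt(2)*l^2 + 5*l^2 + 10*sqrt(2)*l + 20)/(l^2*(l^2 + 4*sqrt(2)*l + 8))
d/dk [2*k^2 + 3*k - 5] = 4*k + 3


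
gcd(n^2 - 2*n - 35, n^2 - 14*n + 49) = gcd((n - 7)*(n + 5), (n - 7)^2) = n - 7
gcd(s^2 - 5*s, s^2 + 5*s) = s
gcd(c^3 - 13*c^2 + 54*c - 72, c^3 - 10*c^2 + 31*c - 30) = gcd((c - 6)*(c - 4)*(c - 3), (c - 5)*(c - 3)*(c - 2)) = c - 3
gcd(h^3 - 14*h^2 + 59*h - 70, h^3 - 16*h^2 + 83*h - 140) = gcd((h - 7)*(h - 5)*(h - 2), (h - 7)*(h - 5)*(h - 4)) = h^2 - 12*h + 35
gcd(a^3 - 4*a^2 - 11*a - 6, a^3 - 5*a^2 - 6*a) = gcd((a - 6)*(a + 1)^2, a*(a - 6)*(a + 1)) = a^2 - 5*a - 6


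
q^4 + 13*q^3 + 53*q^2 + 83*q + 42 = (q + 1)*(q + 2)*(q + 3)*(q + 7)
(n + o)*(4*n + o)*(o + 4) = 4*n^2*o + 16*n^2 + 5*n*o^2 + 20*n*o + o^3 + 4*o^2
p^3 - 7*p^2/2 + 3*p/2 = p*(p - 3)*(p - 1/2)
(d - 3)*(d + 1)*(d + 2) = d^3 - 7*d - 6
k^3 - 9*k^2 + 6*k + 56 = (k - 7)*(k - 4)*(k + 2)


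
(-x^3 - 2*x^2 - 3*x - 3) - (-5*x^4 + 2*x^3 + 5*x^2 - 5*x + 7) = 5*x^4 - 3*x^3 - 7*x^2 + 2*x - 10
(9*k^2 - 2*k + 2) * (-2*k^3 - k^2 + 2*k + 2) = -18*k^5 - 5*k^4 + 16*k^3 + 12*k^2 + 4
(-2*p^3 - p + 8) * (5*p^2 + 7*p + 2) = -10*p^5 - 14*p^4 - 9*p^3 + 33*p^2 + 54*p + 16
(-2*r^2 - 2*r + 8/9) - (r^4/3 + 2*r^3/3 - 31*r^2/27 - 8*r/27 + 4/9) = -r^4/3 - 2*r^3/3 - 23*r^2/27 - 46*r/27 + 4/9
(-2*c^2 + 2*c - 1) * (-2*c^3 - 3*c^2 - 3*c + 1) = 4*c^5 + 2*c^4 + 2*c^3 - 5*c^2 + 5*c - 1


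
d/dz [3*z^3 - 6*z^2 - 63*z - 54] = 9*z^2 - 12*z - 63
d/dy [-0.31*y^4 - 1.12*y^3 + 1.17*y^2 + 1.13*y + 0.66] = -1.24*y^3 - 3.36*y^2 + 2.34*y + 1.13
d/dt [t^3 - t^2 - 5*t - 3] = 3*t^2 - 2*t - 5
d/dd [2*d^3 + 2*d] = 6*d^2 + 2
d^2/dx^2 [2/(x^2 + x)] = 4*(-x*(x + 1) + (2*x + 1)^2)/(x^3*(x + 1)^3)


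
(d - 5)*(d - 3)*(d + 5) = d^3 - 3*d^2 - 25*d + 75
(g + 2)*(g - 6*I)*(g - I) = g^3 + 2*g^2 - 7*I*g^2 - 6*g - 14*I*g - 12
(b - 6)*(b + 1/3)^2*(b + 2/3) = b^4 - 14*b^3/3 - 67*b^2/9 - 88*b/27 - 4/9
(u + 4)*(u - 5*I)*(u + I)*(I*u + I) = I*u^4 + 4*u^3 + 5*I*u^3 + 20*u^2 + 9*I*u^2 + 16*u + 25*I*u + 20*I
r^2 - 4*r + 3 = (r - 3)*(r - 1)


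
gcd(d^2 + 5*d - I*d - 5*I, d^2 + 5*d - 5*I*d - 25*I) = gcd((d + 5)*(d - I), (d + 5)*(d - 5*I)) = d + 5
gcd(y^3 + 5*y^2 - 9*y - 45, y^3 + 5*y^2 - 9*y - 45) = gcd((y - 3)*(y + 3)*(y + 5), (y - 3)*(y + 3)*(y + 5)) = y^3 + 5*y^2 - 9*y - 45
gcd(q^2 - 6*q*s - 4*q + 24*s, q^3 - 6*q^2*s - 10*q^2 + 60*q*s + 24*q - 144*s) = q^2 - 6*q*s - 4*q + 24*s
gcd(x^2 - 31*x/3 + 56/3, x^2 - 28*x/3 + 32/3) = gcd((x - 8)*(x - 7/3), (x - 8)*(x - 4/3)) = x - 8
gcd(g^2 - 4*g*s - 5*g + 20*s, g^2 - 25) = g - 5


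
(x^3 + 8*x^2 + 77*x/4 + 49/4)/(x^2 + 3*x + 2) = (x^2 + 7*x + 49/4)/(x + 2)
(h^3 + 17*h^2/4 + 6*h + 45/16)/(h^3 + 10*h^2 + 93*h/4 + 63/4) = (h + 5/4)/(h + 7)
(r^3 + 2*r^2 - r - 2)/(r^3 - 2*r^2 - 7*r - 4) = (r^2 + r - 2)/(r^2 - 3*r - 4)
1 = 1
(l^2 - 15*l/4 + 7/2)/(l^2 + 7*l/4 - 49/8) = 2*(l - 2)/(2*l + 7)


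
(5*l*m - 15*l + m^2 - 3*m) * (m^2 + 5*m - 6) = 5*l*m^3 + 10*l*m^2 - 105*l*m + 90*l + m^4 + 2*m^3 - 21*m^2 + 18*m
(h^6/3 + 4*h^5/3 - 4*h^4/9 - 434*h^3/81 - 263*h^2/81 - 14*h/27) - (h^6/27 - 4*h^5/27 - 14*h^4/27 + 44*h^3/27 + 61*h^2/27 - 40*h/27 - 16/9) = 8*h^6/27 + 40*h^5/27 + 2*h^4/27 - 566*h^3/81 - 446*h^2/81 + 26*h/27 + 16/9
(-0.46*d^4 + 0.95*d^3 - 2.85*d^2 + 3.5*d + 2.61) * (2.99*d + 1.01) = -1.3754*d^5 + 2.3759*d^4 - 7.562*d^3 + 7.5865*d^2 + 11.3389*d + 2.6361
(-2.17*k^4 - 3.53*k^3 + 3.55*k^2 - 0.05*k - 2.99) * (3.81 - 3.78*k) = 8.2026*k^5 + 5.0757*k^4 - 26.8683*k^3 + 13.7145*k^2 + 11.1117*k - 11.3919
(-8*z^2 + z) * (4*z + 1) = -32*z^3 - 4*z^2 + z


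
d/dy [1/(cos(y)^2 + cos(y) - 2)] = (2*cos(y) + 1)*sin(y)/(cos(y)^2 + cos(y) - 2)^2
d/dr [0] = 0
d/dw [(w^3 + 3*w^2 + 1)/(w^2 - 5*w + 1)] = (w^4 - 10*w^3 - 12*w^2 + 4*w + 5)/(w^4 - 10*w^3 + 27*w^2 - 10*w + 1)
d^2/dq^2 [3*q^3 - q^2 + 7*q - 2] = 18*q - 2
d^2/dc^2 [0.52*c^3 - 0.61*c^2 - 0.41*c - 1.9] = 3.12*c - 1.22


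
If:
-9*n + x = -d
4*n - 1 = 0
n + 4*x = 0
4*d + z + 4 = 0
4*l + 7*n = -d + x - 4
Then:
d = 37/16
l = -65/32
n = 1/4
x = -1/16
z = -53/4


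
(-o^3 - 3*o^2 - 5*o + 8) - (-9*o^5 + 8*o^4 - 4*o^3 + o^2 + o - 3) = 9*o^5 - 8*o^4 + 3*o^3 - 4*o^2 - 6*o + 11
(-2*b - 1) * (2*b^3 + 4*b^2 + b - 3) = -4*b^4 - 10*b^3 - 6*b^2 + 5*b + 3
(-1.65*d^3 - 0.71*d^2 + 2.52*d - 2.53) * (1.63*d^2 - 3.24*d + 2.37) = -2.6895*d^5 + 4.1887*d^4 + 2.4975*d^3 - 13.9714*d^2 + 14.1696*d - 5.9961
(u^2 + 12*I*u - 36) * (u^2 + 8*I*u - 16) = u^4 + 20*I*u^3 - 148*u^2 - 480*I*u + 576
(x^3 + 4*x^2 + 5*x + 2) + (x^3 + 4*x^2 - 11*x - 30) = 2*x^3 + 8*x^2 - 6*x - 28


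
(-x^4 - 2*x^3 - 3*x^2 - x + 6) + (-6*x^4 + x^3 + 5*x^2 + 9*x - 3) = -7*x^4 - x^3 + 2*x^2 + 8*x + 3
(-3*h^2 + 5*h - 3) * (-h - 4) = 3*h^3 + 7*h^2 - 17*h + 12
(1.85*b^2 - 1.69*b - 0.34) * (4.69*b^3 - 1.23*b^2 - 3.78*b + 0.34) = 8.6765*b^5 - 10.2016*b^4 - 6.5089*b^3 + 7.4354*b^2 + 0.7106*b - 0.1156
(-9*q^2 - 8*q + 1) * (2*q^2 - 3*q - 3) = -18*q^4 + 11*q^3 + 53*q^2 + 21*q - 3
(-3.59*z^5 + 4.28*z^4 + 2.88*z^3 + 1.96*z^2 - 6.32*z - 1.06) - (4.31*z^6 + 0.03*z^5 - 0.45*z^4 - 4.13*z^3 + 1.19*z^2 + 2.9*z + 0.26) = -4.31*z^6 - 3.62*z^5 + 4.73*z^4 + 7.01*z^3 + 0.77*z^2 - 9.22*z - 1.32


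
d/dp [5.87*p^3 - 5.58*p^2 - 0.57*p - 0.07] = 17.61*p^2 - 11.16*p - 0.57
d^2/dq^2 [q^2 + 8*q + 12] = 2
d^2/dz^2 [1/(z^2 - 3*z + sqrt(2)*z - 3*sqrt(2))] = 2*(-z^2 - sqrt(2)*z + 3*z + (2*z - 3 + sqrt(2))^2 + 3*sqrt(2))/(z^2 - 3*z + sqrt(2)*z - 3*sqrt(2))^3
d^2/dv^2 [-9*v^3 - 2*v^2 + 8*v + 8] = -54*v - 4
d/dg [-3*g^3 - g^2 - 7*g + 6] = -9*g^2 - 2*g - 7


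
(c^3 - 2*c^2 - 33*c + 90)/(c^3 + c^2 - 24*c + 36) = (c - 5)/(c - 2)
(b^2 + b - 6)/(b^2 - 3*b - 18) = (b - 2)/(b - 6)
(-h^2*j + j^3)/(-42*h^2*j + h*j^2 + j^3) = (-h^2 + j^2)/(-42*h^2 + h*j + j^2)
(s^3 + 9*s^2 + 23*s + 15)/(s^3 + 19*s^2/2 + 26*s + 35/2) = 2*(s + 3)/(2*s + 7)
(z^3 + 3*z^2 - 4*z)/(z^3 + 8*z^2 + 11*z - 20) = z/(z + 5)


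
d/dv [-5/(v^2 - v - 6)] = 5*(2*v - 1)/(-v^2 + v + 6)^2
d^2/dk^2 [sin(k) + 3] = -sin(k)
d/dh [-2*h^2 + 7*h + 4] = 7 - 4*h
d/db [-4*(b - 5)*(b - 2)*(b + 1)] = -12*b^2 + 48*b - 12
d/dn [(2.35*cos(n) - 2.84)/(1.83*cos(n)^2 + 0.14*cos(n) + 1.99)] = (4.3005*cos(n)^2 - 10.3944*cos(n) - 5.0741)*sin(n)/(3.3489*cos(n)^4 + 0.5124*cos(n)^3 + 7.303*cos(n)^2 + 0.5572*cos(n) + 3.9601)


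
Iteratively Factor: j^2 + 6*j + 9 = (j + 3)*(j + 3)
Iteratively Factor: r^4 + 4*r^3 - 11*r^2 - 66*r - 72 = (r + 3)*(r^3 + r^2 - 14*r - 24) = (r + 2)*(r + 3)*(r^2 - r - 12) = (r - 4)*(r + 2)*(r + 3)*(r + 3)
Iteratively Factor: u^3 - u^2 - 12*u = (u + 3)*(u^2 - 4*u) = u*(u + 3)*(u - 4)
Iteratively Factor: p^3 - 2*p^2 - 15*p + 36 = (p + 4)*(p^2 - 6*p + 9) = (p - 3)*(p + 4)*(p - 3)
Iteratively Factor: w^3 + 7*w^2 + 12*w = (w + 3)*(w^2 + 4*w) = w*(w + 3)*(w + 4)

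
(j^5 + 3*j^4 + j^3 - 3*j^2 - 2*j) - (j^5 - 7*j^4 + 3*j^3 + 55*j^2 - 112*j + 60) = 10*j^4 - 2*j^3 - 58*j^2 + 110*j - 60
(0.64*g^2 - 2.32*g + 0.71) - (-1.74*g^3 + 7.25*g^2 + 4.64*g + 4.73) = 1.74*g^3 - 6.61*g^2 - 6.96*g - 4.02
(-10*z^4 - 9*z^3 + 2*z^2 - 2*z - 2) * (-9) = 90*z^4 + 81*z^3 - 18*z^2 + 18*z + 18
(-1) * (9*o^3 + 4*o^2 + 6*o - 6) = -9*o^3 - 4*o^2 - 6*o + 6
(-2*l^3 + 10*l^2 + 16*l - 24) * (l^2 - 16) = -2*l^5 + 10*l^4 + 48*l^3 - 184*l^2 - 256*l + 384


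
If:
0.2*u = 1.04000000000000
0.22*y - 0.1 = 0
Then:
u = 5.20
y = 0.45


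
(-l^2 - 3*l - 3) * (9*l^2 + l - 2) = -9*l^4 - 28*l^3 - 28*l^2 + 3*l + 6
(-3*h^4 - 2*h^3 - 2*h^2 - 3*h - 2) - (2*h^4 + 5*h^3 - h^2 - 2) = -5*h^4 - 7*h^3 - h^2 - 3*h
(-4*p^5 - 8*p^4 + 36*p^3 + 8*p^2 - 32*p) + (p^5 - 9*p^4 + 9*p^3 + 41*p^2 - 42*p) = -3*p^5 - 17*p^4 + 45*p^3 + 49*p^2 - 74*p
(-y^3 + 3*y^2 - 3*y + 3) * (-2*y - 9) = 2*y^4 + 3*y^3 - 21*y^2 + 21*y - 27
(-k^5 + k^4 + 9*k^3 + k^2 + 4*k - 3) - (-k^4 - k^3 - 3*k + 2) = -k^5 + 2*k^4 + 10*k^3 + k^2 + 7*k - 5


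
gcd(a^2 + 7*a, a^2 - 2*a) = a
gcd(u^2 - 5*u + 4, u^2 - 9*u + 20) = u - 4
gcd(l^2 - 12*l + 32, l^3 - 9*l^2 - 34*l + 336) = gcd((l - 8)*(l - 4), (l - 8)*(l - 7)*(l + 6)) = l - 8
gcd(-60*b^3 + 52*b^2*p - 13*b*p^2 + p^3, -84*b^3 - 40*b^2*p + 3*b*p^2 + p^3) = -6*b + p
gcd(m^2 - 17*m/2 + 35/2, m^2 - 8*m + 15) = m - 5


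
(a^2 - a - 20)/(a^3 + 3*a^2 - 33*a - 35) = (a + 4)/(a^2 + 8*a + 7)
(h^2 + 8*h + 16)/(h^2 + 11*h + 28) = (h + 4)/(h + 7)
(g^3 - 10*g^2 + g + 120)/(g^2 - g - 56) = (g^2 - 2*g - 15)/(g + 7)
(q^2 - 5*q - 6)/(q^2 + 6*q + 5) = (q - 6)/(q + 5)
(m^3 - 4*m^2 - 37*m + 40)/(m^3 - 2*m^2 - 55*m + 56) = (m + 5)/(m + 7)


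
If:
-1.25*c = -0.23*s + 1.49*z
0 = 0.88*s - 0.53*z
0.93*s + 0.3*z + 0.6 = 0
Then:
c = 0.75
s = -0.42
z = -0.70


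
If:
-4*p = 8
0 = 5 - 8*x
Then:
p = -2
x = 5/8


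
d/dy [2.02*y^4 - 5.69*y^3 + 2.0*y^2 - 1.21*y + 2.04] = 8.08*y^3 - 17.07*y^2 + 4.0*y - 1.21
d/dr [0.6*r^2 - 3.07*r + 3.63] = 1.2*r - 3.07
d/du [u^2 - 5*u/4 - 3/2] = 2*u - 5/4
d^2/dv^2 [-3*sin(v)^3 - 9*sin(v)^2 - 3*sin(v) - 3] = 27*sin(v)^3 + 36*sin(v)^2 - 15*sin(v) - 18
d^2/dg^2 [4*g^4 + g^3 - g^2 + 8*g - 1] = 48*g^2 + 6*g - 2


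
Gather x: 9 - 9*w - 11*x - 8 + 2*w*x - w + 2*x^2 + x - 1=-10*w + 2*x^2 + x*(2*w - 10)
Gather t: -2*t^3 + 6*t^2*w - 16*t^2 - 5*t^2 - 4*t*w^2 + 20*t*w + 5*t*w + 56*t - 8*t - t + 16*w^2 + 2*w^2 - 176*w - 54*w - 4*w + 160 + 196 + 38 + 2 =-2*t^3 + t^2*(6*w - 21) + t*(-4*w^2 + 25*w + 47) + 18*w^2 - 234*w + 396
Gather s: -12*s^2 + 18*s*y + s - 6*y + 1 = -12*s^2 + s*(18*y + 1) - 6*y + 1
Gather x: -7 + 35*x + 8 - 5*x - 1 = 30*x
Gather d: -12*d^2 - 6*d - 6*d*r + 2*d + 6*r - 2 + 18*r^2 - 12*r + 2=-12*d^2 + d*(-6*r - 4) + 18*r^2 - 6*r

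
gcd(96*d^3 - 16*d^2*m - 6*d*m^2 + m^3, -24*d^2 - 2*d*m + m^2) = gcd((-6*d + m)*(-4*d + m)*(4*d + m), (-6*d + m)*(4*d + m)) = 24*d^2 + 2*d*m - m^2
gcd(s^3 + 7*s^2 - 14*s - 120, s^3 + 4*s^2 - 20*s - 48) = s^2 + 2*s - 24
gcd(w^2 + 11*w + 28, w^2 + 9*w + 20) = w + 4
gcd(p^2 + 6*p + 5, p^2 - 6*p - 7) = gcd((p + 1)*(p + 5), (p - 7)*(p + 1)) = p + 1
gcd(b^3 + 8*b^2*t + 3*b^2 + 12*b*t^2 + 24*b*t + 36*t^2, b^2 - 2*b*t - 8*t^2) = b + 2*t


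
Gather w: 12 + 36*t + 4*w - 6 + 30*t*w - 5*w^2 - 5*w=36*t - 5*w^2 + w*(30*t - 1) + 6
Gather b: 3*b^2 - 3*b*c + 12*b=3*b^2 + b*(12 - 3*c)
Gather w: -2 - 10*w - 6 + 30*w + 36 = 20*w + 28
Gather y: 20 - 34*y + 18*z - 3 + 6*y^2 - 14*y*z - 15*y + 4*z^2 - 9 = 6*y^2 + y*(-14*z - 49) + 4*z^2 + 18*z + 8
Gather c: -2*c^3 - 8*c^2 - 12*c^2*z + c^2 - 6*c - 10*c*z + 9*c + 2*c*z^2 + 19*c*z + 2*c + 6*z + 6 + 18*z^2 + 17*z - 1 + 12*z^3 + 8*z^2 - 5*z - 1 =-2*c^3 + c^2*(-12*z - 7) + c*(2*z^2 + 9*z + 5) + 12*z^3 + 26*z^2 + 18*z + 4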